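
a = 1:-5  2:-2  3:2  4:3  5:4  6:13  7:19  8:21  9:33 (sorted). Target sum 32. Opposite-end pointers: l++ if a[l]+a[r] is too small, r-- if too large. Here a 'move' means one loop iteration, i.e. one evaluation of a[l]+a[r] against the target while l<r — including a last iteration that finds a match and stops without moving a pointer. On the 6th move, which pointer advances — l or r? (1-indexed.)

[1,9] -5+33=28 <32 → l++
[2,9] -2+33=31 <32 → l++
[3,9] 2+33=35 >32 → r--
[3,8] 2+21=23 <32 → l++
[4,8] 3+21=24 <32 → l++
[5,8] 4+21=25 <32 → l++

l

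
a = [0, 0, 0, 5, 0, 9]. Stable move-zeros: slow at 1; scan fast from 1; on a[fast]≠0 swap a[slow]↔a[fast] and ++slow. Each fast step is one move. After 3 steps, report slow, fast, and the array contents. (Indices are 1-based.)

slow=1, fast=4, a=[0, 0, 0, 5, 0, 9]

(s=1,f=1) a[fast]=0 → fast++
(s=1,f=2) a[fast]=0 → fast++
(s=1,f=3) a[fast]=0 → fast++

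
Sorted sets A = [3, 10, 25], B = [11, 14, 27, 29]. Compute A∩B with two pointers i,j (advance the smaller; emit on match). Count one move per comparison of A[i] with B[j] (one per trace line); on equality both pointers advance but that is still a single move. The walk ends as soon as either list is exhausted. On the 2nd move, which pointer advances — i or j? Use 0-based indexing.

i

[i=0,j=0] 3<11 → i++
[i=1,j=0] 10<11 → i++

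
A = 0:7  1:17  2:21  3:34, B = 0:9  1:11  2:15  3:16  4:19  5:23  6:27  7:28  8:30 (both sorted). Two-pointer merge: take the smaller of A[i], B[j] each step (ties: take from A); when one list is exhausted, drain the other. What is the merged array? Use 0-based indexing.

[7, 9, 11, 15, 16, 17, 19, 21, 23, 27, 28, 30, 34]

i=0 j=0: A[i]=7<=B[j]=9 take 7, i++
i=1 j=0: A[i]=17>B[j]=9 take 9, j++
i=1 j=1: A[i]=17>B[j]=11 take 11, j++
i=1 j=2: A[i]=17>B[j]=15 take 15, j++
i=1 j=3: A[i]=17>B[j]=16 take 16, j++
i=1 j=4: A[i]=17<=B[j]=19 take 17, i++
i=2 j=4: A[i]=21>B[j]=19 take 19, j++
i=2 j=5: A[i]=21<=B[j]=23 take 21, i++
i=3 j=5: A[i]=34>B[j]=23 take 23, j++
i=3 j=6: A[i]=34>B[j]=27 take 27, j++
i=3 j=7: A[i]=34>B[j]=28 take 28, j++
i=3 j=8: A[i]=34>B[j]=30 take 30, j++
i=3 j=9: B done, take A[i]=34, i++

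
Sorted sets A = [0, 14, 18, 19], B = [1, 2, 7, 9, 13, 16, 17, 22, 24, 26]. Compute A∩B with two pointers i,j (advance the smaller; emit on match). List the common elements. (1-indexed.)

intersection = []

[i=1,j=1] 0<1 → i++
[i=2,j=1] 14>1 → j++
[i=2,j=2] 14>2 → j++
[i=2,j=3] 14>7 → j++
[i=2,j=4] 14>9 → j++
[i=2,j=5] 14>13 → j++
[i=2,j=6] 14<16 → i++
[i=3,j=6] 18>16 → j++
[i=3,j=7] 18>17 → j++
[i=3,j=8] 18<22 → i++
[i=4,j=8] 19<22 → i++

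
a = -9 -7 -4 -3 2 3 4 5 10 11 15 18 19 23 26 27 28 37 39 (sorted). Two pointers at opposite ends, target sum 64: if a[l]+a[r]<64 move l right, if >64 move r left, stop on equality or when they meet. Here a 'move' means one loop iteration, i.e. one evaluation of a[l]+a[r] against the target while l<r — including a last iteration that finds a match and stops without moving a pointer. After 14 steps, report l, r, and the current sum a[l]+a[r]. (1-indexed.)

[1,19] -9+39=30 <64 → l++
[2,19] -7+39=32 <64 → l++
[3,19] -4+39=35 <64 → l++
[4,19] -3+39=36 <64 → l++
[5,19] 2+39=41 <64 → l++
[6,19] 3+39=42 <64 → l++
[7,19] 4+39=43 <64 → l++
[8,19] 5+39=44 <64 → l++
[9,19] 10+39=49 <64 → l++
[10,19] 11+39=50 <64 → l++
[11,19] 15+39=54 <64 → l++
[12,19] 18+39=57 <64 → l++
[13,19] 19+39=58 <64 → l++
[14,19] 23+39=62 <64 → l++

l=15, r=19, sum=65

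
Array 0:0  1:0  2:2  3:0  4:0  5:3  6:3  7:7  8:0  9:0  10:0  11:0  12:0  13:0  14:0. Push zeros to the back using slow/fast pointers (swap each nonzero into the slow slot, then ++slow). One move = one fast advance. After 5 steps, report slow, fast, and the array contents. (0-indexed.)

slow=0 fast=0: a[fast]=0, fast++
slow=0 fast=1: a[fast]=0, fast++
slow=0 fast=2: a[fast]=2≠0 swap→a[0]=2, slow++,fast++
slow=1 fast=3: a[fast]=0, fast++
slow=1 fast=4: a[fast]=0, fast++

slow=1, fast=5, a=[2, 0, 0, 0, 0, 3, 3, 7, 0, 0, 0, 0, 0, 0, 0]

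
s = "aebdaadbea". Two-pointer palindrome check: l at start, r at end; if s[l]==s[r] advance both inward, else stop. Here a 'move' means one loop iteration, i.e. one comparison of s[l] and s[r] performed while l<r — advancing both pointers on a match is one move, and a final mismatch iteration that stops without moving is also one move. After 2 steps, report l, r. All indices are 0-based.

l=2, r=7

l=0 r=9: 'a'=='a', l++,r--
l=1 r=8: 'e'=='e', l++,r--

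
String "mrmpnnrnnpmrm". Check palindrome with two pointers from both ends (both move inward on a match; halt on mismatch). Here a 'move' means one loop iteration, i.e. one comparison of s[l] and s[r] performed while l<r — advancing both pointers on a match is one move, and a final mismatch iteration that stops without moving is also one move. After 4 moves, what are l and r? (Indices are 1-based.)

l=5, r=9

[1,13] 'm'=='m' → l++,r--
[2,12] 'r'=='r' → l++,r--
[3,11] 'm'=='m' → l++,r--
[4,10] 'p'=='p' → l++,r--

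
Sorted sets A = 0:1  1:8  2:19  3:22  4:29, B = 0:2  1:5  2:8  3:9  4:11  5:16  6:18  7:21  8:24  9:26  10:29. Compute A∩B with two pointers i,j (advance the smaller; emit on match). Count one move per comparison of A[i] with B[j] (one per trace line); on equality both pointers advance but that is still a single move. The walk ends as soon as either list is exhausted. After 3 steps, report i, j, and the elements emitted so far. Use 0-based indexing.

i=1, j=2, emitted=[]

[i=0,j=0] 1<2 → i++
[i=1,j=0] 8>2 → j++
[i=1,j=1] 8>5 → j++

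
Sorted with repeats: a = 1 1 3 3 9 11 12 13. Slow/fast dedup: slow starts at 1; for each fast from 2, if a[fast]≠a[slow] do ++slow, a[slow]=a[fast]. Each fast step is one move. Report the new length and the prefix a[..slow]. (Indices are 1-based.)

slow=1 fast=2: a[fast]=1=a[slow] dup, fast++
slow=1 fast=3: a[fast]=3≠a[slow]=1 write a[2]=3, slow++,fast++
slow=2 fast=4: a[fast]=3=a[slow] dup, fast++
slow=2 fast=5: a[fast]=9≠a[slow]=3 write a[3]=9, slow++,fast++
slow=3 fast=6: a[fast]=11≠a[slow]=9 write a[4]=11, slow++,fast++
slow=4 fast=7: a[fast]=12≠a[slow]=11 write a[5]=12, slow++,fast++
slow=5 fast=8: a[fast]=13≠a[slow]=12 write a[6]=13, slow++,fast++

length 6; prefix = [1, 3, 9, 11, 12, 13]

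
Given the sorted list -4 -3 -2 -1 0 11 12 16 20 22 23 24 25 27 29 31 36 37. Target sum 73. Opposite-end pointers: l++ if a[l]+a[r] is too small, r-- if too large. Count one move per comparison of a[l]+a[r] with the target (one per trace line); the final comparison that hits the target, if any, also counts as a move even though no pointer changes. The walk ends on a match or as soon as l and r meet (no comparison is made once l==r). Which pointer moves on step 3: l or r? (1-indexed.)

l

l=1 r=18: -4+37=33 <73, l++
l=2 r=18: -3+37=34 <73, l++
l=3 r=18: -2+37=35 <73, l++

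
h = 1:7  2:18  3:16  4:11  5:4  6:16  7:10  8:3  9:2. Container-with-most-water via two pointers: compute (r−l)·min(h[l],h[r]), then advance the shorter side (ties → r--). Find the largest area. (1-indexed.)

max area = 64

l=1 r=9: min(7,2)*8=16 best=16 *, r--
l=1 r=8: min(7,3)*7=21 best=21 *, r--
l=1 r=7: min(7,10)*6=42 best=42 *, l++
l=2 r=7: min(18,10)*5=50 best=50 *, r--
l=2 r=6: min(18,16)*4=64 best=64 *, r--
l=2 r=5: min(18,4)*3=12 best=64, r--
l=2 r=4: min(18,11)*2=22 best=64, r--
l=2 r=3: min(18,16)*1=16 best=64, r--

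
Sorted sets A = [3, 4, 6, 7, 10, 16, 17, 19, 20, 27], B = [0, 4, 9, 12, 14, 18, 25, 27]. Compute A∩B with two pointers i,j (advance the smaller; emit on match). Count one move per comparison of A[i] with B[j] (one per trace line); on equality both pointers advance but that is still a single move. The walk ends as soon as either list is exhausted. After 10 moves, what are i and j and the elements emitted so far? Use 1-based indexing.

i=1 j=1: 3>0, j++
i=1 j=2: 3<4, i++
i=2 j=2: 4==4 emit, i++,j++
i=3 j=3: 6<9, i++
i=4 j=3: 7<9, i++
i=5 j=3: 10>9, j++
i=5 j=4: 10<12, i++
i=6 j=4: 16>12, j++
i=6 j=5: 16>14, j++
i=6 j=6: 16<18, i++

i=7, j=6, emitted=[4]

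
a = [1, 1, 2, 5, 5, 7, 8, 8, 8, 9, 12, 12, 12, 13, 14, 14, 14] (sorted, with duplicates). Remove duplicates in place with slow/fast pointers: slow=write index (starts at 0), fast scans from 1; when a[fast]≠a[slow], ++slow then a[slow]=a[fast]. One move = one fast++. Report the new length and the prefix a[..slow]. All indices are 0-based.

length 9; prefix = [1, 2, 5, 7, 8, 9, 12, 13, 14]

slow=0 fast=1: a[fast]=1=a[slow] dup, fast++
slow=0 fast=2: a[fast]=2≠a[slow]=1 write a[1]=2, slow++,fast++
slow=1 fast=3: a[fast]=5≠a[slow]=2 write a[2]=5, slow++,fast++
slow=2 fast=4: a[fast]=5=a[slow] dup, fast++
slow=2 fast=5: a[fast]=7≠a[slow]=5 write a[3]=7, slow++,fast++
slow=3 fast=6: a[fast]=8≠a[slow]=7 write a[4]=8, slow++,fast++
slow=4 fast=7: a[fast]=8=a[slow] dup, fast++
slow=4 fast=8: a[fast]=8=a[slow] dup, fast++
slow=4 fast=9: a[fast]=9≠a[slow]=8 write a[5]=9, slow++,fast++
slow=5 fast=10: a[fast]=12≠a[slow]=9 write a[6]=12, slow++,fast++
slow=6 fast=11: a[fast]=12=a[slow] dup, fast++
slow=6 fast=12: a[fast]=12=a[slow] dup, fast++
slow=6 fast=13: a[fast]=13≠a[slow]=12 write a[7]=13, slow++,fast++
slow=7 fast=14: a[fast]=14≠a[slow]=13 write a[8]=14, slow++,fast++
slow=8 fast=15: a[fast]=14=a[slow] dup, fast++
slow=8 fast=16: a[fast]=14=a[slow] dup, fast++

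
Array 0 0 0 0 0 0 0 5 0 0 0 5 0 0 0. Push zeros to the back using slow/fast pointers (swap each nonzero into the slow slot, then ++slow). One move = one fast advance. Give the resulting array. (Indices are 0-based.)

slow=0 fast=0: a[fast]=0, fast++
slow=0 fast=1: a[fast]=0, fast++
slow=0 fast=2: a[fast]=0, fast++
slow=0 fast=3: a[fast]=0, fast++
slow=0 fast=4: a[fast]=0, fast++
slow=0 fast=5: a[fast]=0, fast++
slow=0 fast=6: a[fast]=0, fast++
slow=0 fast=7: a[fast]=5≠0 swap→a[0]=5, slow++,fast++
slow=1 fast=8: a[fast]=0, fast++
slow=1 fast=9: a[fast]=0, fast++
slow=1 fast=10: a[fast]=0, fast++
slow=1 fast=11: a[fast]=5≠0 swap→a[1]=5, slow++,fast++
slow=2 fast=12: a[fast]=0, fast++
slow=2 fast=13: a[fast]=0, fast++
slow=2 fast=14: a[fast]=0, fast++

[5, 5, 0, 0, 0, 0, 0, 0, 0, 0, 0, 0, 0, 0, 0]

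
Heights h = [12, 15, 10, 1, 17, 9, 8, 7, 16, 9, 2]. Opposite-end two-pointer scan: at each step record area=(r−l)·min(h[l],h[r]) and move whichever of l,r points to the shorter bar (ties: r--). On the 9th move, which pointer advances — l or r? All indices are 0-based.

r

l=0 r=10: min(12,2)*10=20 best=20 *, r--
l=0 r=9: min(12,9)*9=81 best=81 *, r--
l=0 r=8: min(12,16)*8=96 best=96 *, l++
l=1 r=8: min(15,16)*7=105 best=105 *, l++
l=2 r=8: min(10,16)*6=60 best=105, l++
l=3 r=8: min(1,16)*5=5 best=105, l++
l=4 r=8: min(17,16)*4=64 best=105, r--
l=4 r=7: min(17,7)*3=21 best=105, r--
l=4 r=6: min(17,8)*2=16 best=105, r--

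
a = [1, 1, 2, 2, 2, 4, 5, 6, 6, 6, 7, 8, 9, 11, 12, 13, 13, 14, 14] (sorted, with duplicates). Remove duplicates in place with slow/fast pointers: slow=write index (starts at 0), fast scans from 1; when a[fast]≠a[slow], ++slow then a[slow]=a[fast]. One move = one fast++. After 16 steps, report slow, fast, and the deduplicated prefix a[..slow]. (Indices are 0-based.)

slow=10, fast=17, prefix=[1, 2, 4, 5, 6, 7, 8, 9, 11, 12, 13]

(s=0,f=1) a[fast]=1=a[slow] dup → fast++
(s=0,f=2) a[fast]=2≠a[slow]=1 write a[1]=2 → slow++,fast++
(s=1,f=3) a[fast]=2=a[slow] dup → fast++
(s=1,f=4) a[fast]=2=a[slow] dup → fast++
(s=1,f=5) a[fast]=4≠a[slow]=2 write a[2]=4 → slow++,fast++
(s=2,f=6) a[fast]=5≠a[slow]=4 write a[3]=5 → slow++,fast++
(s=3,f=7) a[fast]=6≠a[slow]=5 write a[4]=6 → slow++,fast++
(s=4,f=8) a[fast]=6=a[slow] dup → fast++
(s=4,f=9) a[fast]=6=a[slow] dup → fast++
(s=4,f=10) a[fast]=7≠a[slow]=6 write a[5]=7 → slow++,fast++
(s=5,f=11) a[fast]=8≠a[slow]=7 write a[6]=8 → slow++,fast++
(s=6,f=12) a[fast]=9≠a[slow]=8 write a[7]=9 → slow++,fast++
(s=7,f=13) a[fast]=11≠a[slow]=9 write a[8]=11 → slow++,fast++
(s=8,f=14) a[fast]=12≠a[slow]=11 write a[9]=12 → slow++,fast++
(s=9,f=15) a[fast]=13≠a[slow]=12 write a[10]=13 → slow++,fast++
(s=10,f=16) a[fast]=13=a[slow] dup → fast++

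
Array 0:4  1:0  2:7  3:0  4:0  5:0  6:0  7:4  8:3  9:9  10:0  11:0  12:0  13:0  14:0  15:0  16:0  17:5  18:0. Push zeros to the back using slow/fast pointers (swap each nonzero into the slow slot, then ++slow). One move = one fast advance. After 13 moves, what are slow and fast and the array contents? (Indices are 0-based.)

(s=0,f=0) a[fast]=4≠0 swap→a[0]=4 → slow++,fast++
(s=1,f=1) a[fast]=0 → fast++
(s=1,f=2) a[fast]=7≠0 swap→a[1]=7 → slow++,fast++
(s=2,f=3) a[fast]=0 → fast++
(s=2,f=4) a[fast]=0 → fast++
(s=2,f=5) a[fast]=0 → fast++
(s=2,f=6) a[fast]=0 → fast++
(s=2,f=7) a[fast]=4≠0 swap→a[2]=4 → slow++,fast++
(s=3,f=8) a[fast]=3≠0 swap→a[3]=3 → slow++,fast++
(s=4,f=9) a[fast]=9≠0 swap→a[4]=9 → slow++,fast++
(s=5,f=10) a[fast]=0 → fast++
(s=5,f=11) a[fast]=0 → fast++
(s=5,f=12) a[fast]=0 → fast++

slow=5, fast=13, a=[4, 7, 4, 3, 9, 0, 0, 0, 0, 0, 0, 0, 0, 0, 0, 0, 0, 5, 0]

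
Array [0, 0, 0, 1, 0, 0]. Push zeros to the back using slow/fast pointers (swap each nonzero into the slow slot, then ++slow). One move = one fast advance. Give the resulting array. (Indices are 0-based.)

slow=0 fast=0: a[fast]=0, fast++
slow=0 fast=1: a[fast]=0, fast++
slow=0 fast=2: a[fast]=0, fast++
slow=0 fast=3: a[fast]=1≠0 swap→a[0]=1, slow++,fast++
slow=1 fast=4: a[fast]=0, fast++
slow=1 fast=5: a[fast]=0, fast++

[1, 0, 0, 0, 0, 0]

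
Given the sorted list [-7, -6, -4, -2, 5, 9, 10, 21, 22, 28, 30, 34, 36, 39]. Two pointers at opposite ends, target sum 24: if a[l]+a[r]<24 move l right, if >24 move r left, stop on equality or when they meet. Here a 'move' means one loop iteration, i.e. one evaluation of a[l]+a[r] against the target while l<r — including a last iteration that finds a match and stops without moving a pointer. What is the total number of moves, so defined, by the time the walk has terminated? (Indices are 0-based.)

5 moves

l=0 r=13: -7+39=32 >24, r--
l=0 r=12: -7+36=29 >24, r--
l=0 r=11: -7+34=27 >24, r--
l=0 r=10: -7+30=23 <24, l++
l=1 r=10: -6+30=24, found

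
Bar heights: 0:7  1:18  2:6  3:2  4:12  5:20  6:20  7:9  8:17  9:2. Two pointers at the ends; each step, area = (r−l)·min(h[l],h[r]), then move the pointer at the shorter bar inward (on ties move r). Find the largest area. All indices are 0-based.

max area = 119

l=0 r=9: min(7,2)*9=18 best=18 *, r--
l=0 r=8: min(7,17)*8=56 best=56 *, l++
l=1 r=8: min(18,17)*7=119 best=119 *, r--
l=1 r=7: min(18,9)*6=54 best=119, r--
l=1 r=6: min(18,20)*5=90 best=119, l++
l=2 r=6: min(6,20)*4=24 best=119, l++
l=3 r=6: min(2,20)*3=6 best=119, l++
l=4 r=6: min(12,20)*2=24 best=119, l++
l=5 r=6: min(20,20)*1=20 best=119, r--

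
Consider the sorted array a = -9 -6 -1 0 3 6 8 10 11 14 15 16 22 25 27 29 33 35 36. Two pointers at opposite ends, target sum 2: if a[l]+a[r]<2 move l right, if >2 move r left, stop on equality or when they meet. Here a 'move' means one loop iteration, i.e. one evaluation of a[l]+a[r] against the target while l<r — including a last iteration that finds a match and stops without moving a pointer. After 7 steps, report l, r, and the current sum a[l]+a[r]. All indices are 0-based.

l=0 r=18: -9+36=27 >2, r--
l=0 r=17: -9+35=26 >2, r--
l=0 r=16: -9+33=24 >2, r--
l=0 r=15: -9+29=20 >2, r--
l=0 r=14: -9+27=18 >2, r--
l=0 r=13: -9+25=16 >2, r--
l=0 r=12: -9+22=13 >2, r--

l=0, r=11, sum=7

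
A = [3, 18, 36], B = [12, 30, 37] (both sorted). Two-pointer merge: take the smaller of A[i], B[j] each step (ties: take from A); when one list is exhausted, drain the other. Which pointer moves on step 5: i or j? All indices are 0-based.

i

i=0 j=0: A[i]=3<=B[j]=12 take 3, i++
i=1 j=0: A[i]=18>B[j]=12 take 12, j++
i=1 j=1: A[i]=18<=B[j]=30 take 18, i++
i=2 j=1: A[i]=36>B[j]=30 take 30, j++
i=2 j=2: A[i]=36<=B[j]=37 take 36, i++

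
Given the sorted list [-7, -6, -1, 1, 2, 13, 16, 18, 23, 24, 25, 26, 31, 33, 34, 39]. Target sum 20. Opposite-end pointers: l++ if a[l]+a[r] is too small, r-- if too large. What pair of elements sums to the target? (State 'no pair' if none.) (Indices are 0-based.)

l=0 r=15: -7+39=32 >20, r--
l=0 r=14: -7+34=27 >20, r--
l=0 r=13: -7+33=26 >20, r--
l=0 r=12: -7+31=24 >20, r--
l=0 r=11: -7+26=19 <20, l++
l=1 r=11: -6+26=20, found

(-6, 26)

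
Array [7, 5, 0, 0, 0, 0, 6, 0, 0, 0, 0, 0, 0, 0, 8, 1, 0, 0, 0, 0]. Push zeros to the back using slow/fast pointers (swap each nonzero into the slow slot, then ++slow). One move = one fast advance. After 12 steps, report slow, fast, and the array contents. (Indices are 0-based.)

slow=3, fast=12, a=[7, 5, 6, 0, 0, 0, 0, 0, 0, 0, 0, 0, 0, 0, 8, 1, 0, 0, 0, 0]

slow=0 fast=0: a[fast]=7≠0 swap→a[0]=7, slow++,fast++
slow=1 fast=1: a[fast]=5≠0 swap→a[1]=5, slow++,fast++
slow=2 fast=2: a[fast]=0, fast++
slow=2 fast=3: a[fast]=0, fast++
slow=2 fast=4: a[fast]=0, fast++
slow=2 fast=5: a[fast]=0, fast++
slow=2 fast=6: a[fast]=6≠0 swap→a[2]=6, slow++,fast++
slow=3 fast=7: a[fast]=0, fast++
slow=3 fast=8: a[fast]=0, fast++
slow=3 fast=9: a[fast]=0, fast++
slow=3 fast=10: a[fast]=0, fast++
slow=3 fast=11: a[fast]=0, fast++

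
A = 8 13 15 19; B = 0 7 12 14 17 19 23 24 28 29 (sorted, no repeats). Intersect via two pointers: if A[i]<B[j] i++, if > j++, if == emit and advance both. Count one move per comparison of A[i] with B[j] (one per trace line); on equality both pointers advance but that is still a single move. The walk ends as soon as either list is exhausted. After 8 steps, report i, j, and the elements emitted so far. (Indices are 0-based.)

[i=0,j=0] 8>0 → j++
[i=0,j=1] 8>7 → j++
[i=0,j=2] 8<12 → i++
[i=1,j=2] 13>12 → j++
[i=1,j=3] 13<14 → i++
[i=2,j=3] 15>14 → j++
[i=2,j=4] 15<17 → i++
[i=3,j=4] 19>17 → j++

i=3, j=5, emitted=[]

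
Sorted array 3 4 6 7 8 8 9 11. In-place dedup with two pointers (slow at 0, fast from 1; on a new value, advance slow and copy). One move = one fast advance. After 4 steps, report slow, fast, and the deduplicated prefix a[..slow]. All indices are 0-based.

slow=4, fast=5, prefix=[3, 4, 6, 7, 8]

(s=0,f=1) a[fast]=4≠a[slow]=3 write a[1]=4 → slow++,fast++
(s=1,f=2) a[fast]=6≠a[slow]=4 write a[2]=6 → slow++,fast++
(s=2,f=3) a[fast]=7≠a[slow]=6 write a[3]=7 → slow++,fast++
(s=3,f=4) a[fast]=8≠a[slow]=7 write a[4]=8 → slow++,fast++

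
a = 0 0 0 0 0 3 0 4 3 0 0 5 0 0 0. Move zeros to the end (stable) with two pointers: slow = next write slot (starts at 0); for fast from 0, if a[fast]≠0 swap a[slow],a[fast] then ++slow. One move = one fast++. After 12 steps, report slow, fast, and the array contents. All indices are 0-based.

slow=4, fast=12, a=[3, 4, 3, 5, 0, 0, 0, 0, 0, 0, 0, 0, 0, 0, 0]

slow=0 fast=0: a[fast]=0, fast++
slow=0 fast=1: a[fast]=0, fast++
slow=0 fast=2: a[fast]=0, fast++
slow=0 fast=3: a[fast]=0, fast++
slow=0 fast=4: a[fast]=0, fast++
slow=0 fast=5: a[fast]=3≠0 swap→a[0]=3, slow++,fast++
slow=1 fast=6: a[fast]=0, fast++
slow=1 fast=7: a[fast]=4≠0 swap→a[1]=4, slow++,fast++
slow=2 fast=8: a[fast]=3≠0 swap→a[2]=3, slow++,fast++
slow=3 fast=9: a[fast]=0, fast++
slow=3 fast=10: a[fast]=0, fast++
slow=3 fast=11: a[fast]=5≠0 swap→a[3]=5, slow++,fast++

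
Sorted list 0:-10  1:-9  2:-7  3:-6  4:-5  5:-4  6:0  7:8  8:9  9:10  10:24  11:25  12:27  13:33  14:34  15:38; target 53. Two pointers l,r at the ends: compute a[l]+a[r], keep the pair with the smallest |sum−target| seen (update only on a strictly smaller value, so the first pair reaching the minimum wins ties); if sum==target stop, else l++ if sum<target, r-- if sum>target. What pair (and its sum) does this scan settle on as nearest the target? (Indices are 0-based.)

pair (25, 27) with sum 52 (|Δ|=1)

[0,15] -10+38=28 d=25 * → l++
[1,15] -9+38=29 d=24 * → l++
[2,15] -7+38=31 d=22 * → l++
[3,15] -6+38=32 d=21 * → l++
[4,15] -5+38=33 d=20 * → l++
[5,15] -4+38=34 d=19 * → l++
[6,15] 0+38=38 d=15 * → l++
[7,15] 8+38=46 d=7 * → l++
[8,15] 9+38=47 d=6 * → l++
[9,15] 10+38=48 d=5 * → l++
[10,15] 24+38=62 d=9 → r--
[10,14] 24+34=58 d=5 → r--
[10,13] 24+33=57 d=4 * → r--
[10,12] 24+27=51 d=2 * → l++
[11,12] 25+27=52 d=1 * → l++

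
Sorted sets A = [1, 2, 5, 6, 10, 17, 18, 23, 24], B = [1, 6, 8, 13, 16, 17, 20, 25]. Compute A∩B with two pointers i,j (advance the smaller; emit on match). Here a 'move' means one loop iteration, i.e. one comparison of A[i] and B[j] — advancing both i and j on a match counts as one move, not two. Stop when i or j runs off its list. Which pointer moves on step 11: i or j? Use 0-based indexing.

j

[i=0,j=0] 1==1 emit → i++,j++
[i=1,j=1] 2<6 → i++
[i=2,j=1] 5<6 → i++
[i=3,j=1] 6==6 emit → i++,j++
[i=4,j=2] 10>8 → j++
[i=4,j=3] 10<13 → i++
[i=5,j=3] 17>13 → j++
[i=5,j=4] 17>16 → j++
[i=5,j=5] 17==17 emit → i++,j++
[i=6,j=6] 18<20 → i++
[i=7,j=6] 23>20 → j++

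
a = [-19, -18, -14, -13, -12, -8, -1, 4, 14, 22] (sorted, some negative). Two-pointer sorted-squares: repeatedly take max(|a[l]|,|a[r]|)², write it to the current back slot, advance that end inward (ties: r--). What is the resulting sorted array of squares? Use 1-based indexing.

[1,10] |-19|<=|22| out[10]=484 → r--
[1,9] |-19|>|14| out[9]=361 → l++
[2,9] |-18|>|14| out[8]=324 → l++
[3,9] |-14|<=|14| out[7]=196 → r--
[3,8] |-14|>|4| out[6]=196 → l++
[4,8] |-13|>|4| out[5]=169 → l++
[5,8] |-12|>|4| out[4]=144 → l++
[6,8] |-8|>|4| out[3]=64 → l++
[7,8] |-1|<=|4| out[2]=16 → r--
[7,7] |-1|<=|-1| out[1]=1 → r--

[1, 16, 64, 144, 169, 196, 196, 324, 361, 484]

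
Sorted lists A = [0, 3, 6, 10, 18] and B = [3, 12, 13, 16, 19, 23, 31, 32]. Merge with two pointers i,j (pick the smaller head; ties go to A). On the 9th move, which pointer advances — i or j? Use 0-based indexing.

i=0 j=0: A[i]=0<=B[j]=3 take 0, i++
i=1 j=0: A[i]=3<=B[j]=3 take 3, i++
i=2 j=0: A[i]=6>B[j]=3 take 3, j++
i=2 j=1: A[i]=6<=B[j]=12 take 6, i++
i=3 j=1: A[i]=10<=B[j]=12 take 10, i++
i=4 j=1: A[i]=18>B[j]=12 take 12, j++
i=4 j=2: A[i]=18>B[j]=13 take 13, j++
i=4 j=3: A[i]=18>B[j]=16 take 16, j++
i=4 j=4: A[i]=18<=B[j]=19 take 18, i++

i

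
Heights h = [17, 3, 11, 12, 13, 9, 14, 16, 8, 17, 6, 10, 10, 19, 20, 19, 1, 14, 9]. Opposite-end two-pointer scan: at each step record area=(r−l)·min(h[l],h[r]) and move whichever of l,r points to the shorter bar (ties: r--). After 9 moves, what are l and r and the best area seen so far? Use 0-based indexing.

[0,18] min(17,9)*18=162 best=162 * → r--
[0,17] min(17,14)*17=238 best=238 * → r--
[0,16] min(17,1)*16=16 best=238 → r--
[0,15] min(17,19)*15=255 best=255 * → l++
[1,15] min(3,19)*14=42 best=255 → l++
[2,15] min(11,19)*13=143 best=255 → l++
[3,15] min(12,19)*12=144 best=255 → l++
[4,15] min(13,19)*11=143 best=255 → l++
[5,15] min(9,19)*10=90 best=255 → l++

l=6, r=15, best area=255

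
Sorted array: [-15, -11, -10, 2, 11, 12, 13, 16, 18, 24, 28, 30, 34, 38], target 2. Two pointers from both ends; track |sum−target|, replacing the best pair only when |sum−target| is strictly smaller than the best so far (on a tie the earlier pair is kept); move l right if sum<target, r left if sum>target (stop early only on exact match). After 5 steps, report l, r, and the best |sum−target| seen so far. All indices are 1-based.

l=1, r=9, best |Δ|=7

[1,14] -15+38=23 d=21 * → r--
[1,13] -15+34=19 d=17 * → r--
[1,12] -15+30=15 d=13 * → r--
[1,11] -15+28=13 d=11 * → r--
[1,10] -15+24=9 d=7 * → r--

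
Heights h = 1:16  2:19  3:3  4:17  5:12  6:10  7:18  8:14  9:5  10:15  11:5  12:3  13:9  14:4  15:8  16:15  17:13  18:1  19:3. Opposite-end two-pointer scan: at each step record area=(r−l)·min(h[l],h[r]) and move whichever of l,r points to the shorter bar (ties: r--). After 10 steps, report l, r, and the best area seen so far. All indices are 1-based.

l=1, r=9, best area=225

[1,19] min(16,3)*18=54 best=54 * → r--
[1,18] min(16,1)*17=17 best=54 → r--
[1,17] min(16,13)*16=208 best=208 * → r--
[1,16] min(16,15)*15=225 best=225 * → r--
[1,15] min(16,8)*14=112 best=225 → r--
[1,14] min(16,4)*13=52 best=225 → r--
[1,13] min(16,9)*12=108 best=225 → r--
[1,12] min(16,3)*11=33 best=225 → r--
[1,11] min(16,5)*10=50 best=225 → r--
[1,10] min(16,15)*9=135 best=225 → r--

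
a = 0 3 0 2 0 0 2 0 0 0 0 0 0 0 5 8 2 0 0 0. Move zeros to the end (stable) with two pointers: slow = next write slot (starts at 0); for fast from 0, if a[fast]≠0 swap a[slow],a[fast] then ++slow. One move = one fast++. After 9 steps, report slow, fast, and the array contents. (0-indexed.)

(s=0,f=0) a[fast]=0 → fast++
(s=0,f=1) a[fast]=3≠0 swap→a[0]=3 → slow++,fast++
(s=1,f=2) a[fast]=0 → fast++
(s=1,f=3) a[fast]=2≠0 swap→a[1]=2 → slow++,fast++
(s=2,f=4) a[fast]=0 → fast++
(s=2,f=5) a[fast]=0 → fast++
(s=2,f=6) a[fast]=2≠0 swap→a[2]=2 → slow++,fast++
(s=3,f=7) a[fast]=0 → fast++
(s=3,f=8) a[fast]=0 → fast++

slow=3, fast=9, a=[3, 2, 2, 0, 0, 0, 0, 0, 0, 0, 0, 0, 0, 0, 5, 8, 2, 0, 0, 0]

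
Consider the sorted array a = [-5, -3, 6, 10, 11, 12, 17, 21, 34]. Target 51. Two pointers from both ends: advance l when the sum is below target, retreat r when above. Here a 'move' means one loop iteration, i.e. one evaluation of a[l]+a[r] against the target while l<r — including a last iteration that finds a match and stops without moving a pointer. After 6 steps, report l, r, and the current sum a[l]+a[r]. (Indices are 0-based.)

l=6, r=8, sum=51

[0,8] -5+34=29 <51 → l++
[1,8] -3+34=31 <51 → l++
[2,8] 6+34=40 <51 → l++
[3,8] 10+34=44 <51 → l++
[4,8] 11+34=45 <51 → l++
[5,8] 12+34=46 <51 → l++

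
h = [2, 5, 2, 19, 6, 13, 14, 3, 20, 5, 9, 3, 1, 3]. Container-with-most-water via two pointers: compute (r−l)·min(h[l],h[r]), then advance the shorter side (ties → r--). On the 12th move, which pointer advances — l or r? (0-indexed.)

l

l=0 r=13: min(2,3)*13=26 best=26 *, l++
l=1 r=13: min(5,3)*12=36 best=36 *, r--
l=1 r=12: min(5,1)*11=11 best=36, r--
l=1 r=11: min(5,3)*10=30 best=36, r--
l=1 r=10: min(5,9)*9=45 best=45 *, l++
l=2 r=10: min(2,9)*8=16 best=45, l++
l=3 r=10: min(19,9)*7=63 best=63 *, r--
l=3 r=9: min(19,5)*6=30 best=63, r--
l=3 r=8: min(19,20)*5=95 best=95 *, l++
l=4 r=8: min(6,20)*4=24 best=95, l++
l=5 r=8: min(13,20)*3=39 best=95, l++
l=6 r=8: min(14,20)*2=28 best=95, l++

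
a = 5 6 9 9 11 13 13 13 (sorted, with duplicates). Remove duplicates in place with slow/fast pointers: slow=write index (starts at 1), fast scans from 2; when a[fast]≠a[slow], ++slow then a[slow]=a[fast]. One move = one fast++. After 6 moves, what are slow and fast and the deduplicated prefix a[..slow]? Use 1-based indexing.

slow=5, fast=8, prefix=[5, 6, 9, 11, 13]

slow=1 fast=2: a[fast]=6≠a[slow]=5 write a[2]=6, slow++,fast++
slow=2 fast=3: a[fast]=9≠a[slow]=6 write a[3]=9, slow++,fast++
slow=3 fast=4: a[fast]=9=a[slow] dup, fast++
slow=3 fast=5: a[fast]=11≠a[slow]=9 write a[4]=11, slow++,fast++
slow=4 fast=6: a[fast]=13≠a[slow]=11 write a[5]=13, slow++,fast++
slow=5 fast=7: a[fast]=13=a[slow] dup, fast++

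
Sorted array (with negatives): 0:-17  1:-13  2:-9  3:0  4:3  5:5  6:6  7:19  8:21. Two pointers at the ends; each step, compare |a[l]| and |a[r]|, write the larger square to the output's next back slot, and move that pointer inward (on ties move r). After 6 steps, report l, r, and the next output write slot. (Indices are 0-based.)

l=3, r=5, next write slot=2

[0,8] |-17|<=|21| out[8]=441 → r--
[0,7] |-17|<=|19| out[7]=361 → r--
[0,6] |-17|>|6| out[6]=289 → l++
[1,6] |-13|>|6| out[5]=169 → l++
[2,6] |-9|>|6| out[4]=81 → l++
[3,6] |0|<=|6| out[3]=36 → r--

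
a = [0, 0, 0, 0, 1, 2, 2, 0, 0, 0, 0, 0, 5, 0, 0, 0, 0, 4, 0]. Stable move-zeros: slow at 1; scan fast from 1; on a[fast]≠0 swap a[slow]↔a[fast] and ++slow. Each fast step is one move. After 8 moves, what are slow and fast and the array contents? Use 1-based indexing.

slow=1 fast=1: a[fast]=0, fast++
slow=1 fast=2: a[fast]=0, fast++
slow=1 fast=3: a[fast]=0, fast++
slow=1 fast=4: a[fast]=0, fast++
slow=1 fast=5: a[fast]=1≠0 swap→a[1]=1, slow++,fast++
slow=2 fast=6: a[fast]=2≠0 swap→a[2]=2, slow++,fast++
slow=3 fast=7: a[fast]=2≠0 swap→a[3]=2, slow++,fast++
slow=4 fast=8: a[fast]=0, fast++

slow=4, fast=9, a=[1, 2, 2, 0, 0, 0, 0, 0, 0, 0, 0, 0, 5, 0, 0, 0, 0, 4, 0]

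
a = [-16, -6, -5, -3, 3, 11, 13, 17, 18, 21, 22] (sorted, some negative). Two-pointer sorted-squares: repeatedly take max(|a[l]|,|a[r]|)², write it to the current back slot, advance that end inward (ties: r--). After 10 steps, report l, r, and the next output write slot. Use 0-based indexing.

l=3, r=3, next write slot=0

[0,10] |-16|<=|22| out[10]=484 → r--
[0,9] |-16|<=|21| out[9]=441 → r--
[0,8] |-16|<=|18| out[8]=324 → r--
[0,7] |-16|<=|17| out[7]=289 → r--
[0,6] |-16|>|13| out[6]=256 → l++
[1,6] |-6|<=|13| out[5]=169 → r--
[1,5] |-6|<=|11| out[4]=121 → r--
[1,4] |-6|>|3| out[3]=36 → l++
[2,4] |-5|>|3| out[2]=25 → l++
[3,4] |-3|<=|3| out[1]=9 → r--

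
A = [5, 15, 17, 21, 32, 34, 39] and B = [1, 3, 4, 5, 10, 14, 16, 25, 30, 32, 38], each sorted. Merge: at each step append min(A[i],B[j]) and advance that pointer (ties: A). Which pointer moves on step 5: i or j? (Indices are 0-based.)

j

i=0 j=0: A[i]=5>B[j]=1 take 1, j++
i=0 j=1: A[i]=5>B[j]=3 take 3, j++
i=0 j=2: A[i]=5>B[j]=4 take 4, j++
i=0 j=3: A[i]=5<=B[j]=5 take 5, i++
i=1 j=3: A[i]=15>B[j]=5 take 5, j++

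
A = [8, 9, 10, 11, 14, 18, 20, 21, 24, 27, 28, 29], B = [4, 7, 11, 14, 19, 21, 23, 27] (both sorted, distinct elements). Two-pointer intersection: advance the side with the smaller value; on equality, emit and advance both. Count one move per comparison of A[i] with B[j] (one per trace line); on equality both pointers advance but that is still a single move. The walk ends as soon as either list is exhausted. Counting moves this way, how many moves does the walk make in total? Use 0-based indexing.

14 moves

i=0 j=0: 8>4, j++
i=0 j=1: 8>7, j++
i=0 j=2: 8<11, i++
i=1 j=2: 9<11, i++
i=2 j=2: 10<11, i++
i=3 j=2: 11==11 emit, i++,j++
i=4 j=3: 14==14 emit, i++,j++
i=5 j=4: 18<19, i++
i=6 j=4: 20>19, j++
i=6 j=5: 20<21, i++
i=7 j=5: 21==21 emit, i++,j++
i=8 j=6: 24>23, j++
i=8 j=7: 24<27, i++
i=9 j=7: 27==27 emit, i++,j++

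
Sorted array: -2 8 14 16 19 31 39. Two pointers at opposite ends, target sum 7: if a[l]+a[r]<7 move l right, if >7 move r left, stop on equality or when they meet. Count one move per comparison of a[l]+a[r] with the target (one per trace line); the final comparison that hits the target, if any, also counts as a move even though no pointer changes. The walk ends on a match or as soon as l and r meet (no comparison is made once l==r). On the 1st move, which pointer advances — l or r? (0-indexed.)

r

l=0 r=6: -2+39=37 >7, r--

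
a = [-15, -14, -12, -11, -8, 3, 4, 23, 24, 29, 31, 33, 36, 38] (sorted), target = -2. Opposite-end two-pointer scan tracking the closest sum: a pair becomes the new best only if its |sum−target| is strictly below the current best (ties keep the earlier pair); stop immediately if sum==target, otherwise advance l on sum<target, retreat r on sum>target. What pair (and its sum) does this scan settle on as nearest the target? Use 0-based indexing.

pair (-8, 4) with sum -4 (|Δ|=2)

[0,13] -15+38=23 d=25 * → r--
[0,12] -15+36=21 d=23 * → r--
[0,11] -15+33=18 d=20 * → r--
[0,10] -15+31=16 d=18 * → r--
[0,9] -15+29=14 d=16 * → r--
[0,8] -15+24=9 d=11 * → r--
[0,7] -15+23=8 d=10 * → r--
[0,6] -15+4=-11 d=9 * → l++
[1,6] -14+4=-10 d=8 * → l++
[2,6] -12+4=-8 d=6 * → l++
[3,6] -11+4=-7 d=5 * → l++
[4,6] -8+4=-4 d=2 * → l++
[5,6] 3+4=7 d=9 → r--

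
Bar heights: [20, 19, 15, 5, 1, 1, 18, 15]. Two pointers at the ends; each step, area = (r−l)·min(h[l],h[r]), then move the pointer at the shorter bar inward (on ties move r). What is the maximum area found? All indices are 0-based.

l=0 r=7: min(20,15)*7=105 best=105 *, r--
l=0 r=6: min(20,18)*6=108 best=108 *, r--
l=0 r=5: min(20,1)*5=5 best=108, r--
l=0 r=4: min(20,1)*4=4 best=108, r--
l=0 r=3: min(20,5)*3=15 best=108, r--
l=0 r=2: min(20,15)*2=30 best=108, r--
l=0 r=1: min(20,19)*1=19 best=108, r--

max area = 108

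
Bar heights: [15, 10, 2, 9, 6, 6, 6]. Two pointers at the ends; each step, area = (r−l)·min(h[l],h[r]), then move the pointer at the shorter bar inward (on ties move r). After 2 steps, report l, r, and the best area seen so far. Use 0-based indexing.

l=0 r=6: min(15,6)*6=36 best=36 *, r--
l=0 r=5: min(15,6)*5=30 best=36, r--

l=0, r=4, best area=36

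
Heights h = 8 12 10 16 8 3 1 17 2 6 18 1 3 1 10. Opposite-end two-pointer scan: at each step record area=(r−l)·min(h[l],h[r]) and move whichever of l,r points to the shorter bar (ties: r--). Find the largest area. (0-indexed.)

max area = 130

[0,14] min(8,10)*14=112 best=112 * → l++
[1,14] min(12,10)*13=130 best=130 * → r--
[1,13] min(12,1)*12=12 best=130 → r--
[1,12] min(12,3)*11=33 best=130 → r--
[1,11] min(12,1)*10=10 best=130 → r--
[1,10] min(12,18)*9=108 best=130 → l++
[2,10] min(10,18)*8=80 best=130 → l++
[3,10] min(16,18)*7=112 best=130 → l++
[4,10] min(8,18)*6=48 best=130 → l++
[5,10] min(3,18)*5=15 best=130 → l++
[6,10] min(1,18)*4=4 best=130 → l++
[7,10] min(17,18)*3=51 best=130 → l++
[8,10] min(2,18)*2=4 best=130 → l++
[9,10] min(6,18)*1=6 best=130 → l++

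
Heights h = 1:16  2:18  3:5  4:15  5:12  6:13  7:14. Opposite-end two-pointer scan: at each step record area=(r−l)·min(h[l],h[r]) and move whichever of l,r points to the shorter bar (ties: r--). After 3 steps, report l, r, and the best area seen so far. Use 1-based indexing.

l=1, r=4, best area=84

[1,7] min(16,14)*6=84 best=84 * → r--
[1,6] min(16,13)*5=65 best=84 → r--
[1,5] min(16,12)*4=48 best=84 → r--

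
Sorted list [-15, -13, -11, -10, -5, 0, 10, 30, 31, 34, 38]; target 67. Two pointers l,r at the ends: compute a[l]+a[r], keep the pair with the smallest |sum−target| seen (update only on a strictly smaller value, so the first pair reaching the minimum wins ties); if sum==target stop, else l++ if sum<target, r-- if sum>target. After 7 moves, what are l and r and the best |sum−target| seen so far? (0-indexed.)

l=7, r=10, best |Δ|=19

l=0 r=10: -15+38=23 d=44 *, l++
l=1 r=10: -13+38=25 d=42 *, l++
l=2 r=10: -11+38=27 d=40 *, l++
l=3 r=10: -10+38=28 d=39 *, l++
l=4 r=10: -5+38=33 d=34 *, l++
l=5 r=10: 0+38=38 d=29 *, l++
l=6 r=10: 10+38=48 d=19 *, l++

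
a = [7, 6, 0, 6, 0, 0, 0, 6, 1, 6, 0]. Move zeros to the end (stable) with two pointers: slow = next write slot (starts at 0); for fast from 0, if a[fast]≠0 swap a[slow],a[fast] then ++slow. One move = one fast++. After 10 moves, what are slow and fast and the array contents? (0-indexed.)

slow=0 fast=0: a[fast]=7≠0 swap→a[0]=7, slow++,fast++
slow=1 fast=1: a[fast]=6≠0 swap→a[1]=6, slow++,fast++
slow=2 fast=2: a[fast]=0, fast++
slow=2 fast=3: a[fast]=6≠0 swap→a[2]=6, slow++,fast++
slow=3 fast=4: a[fast]=0, fast++
slow=3 fast=5: a[fast]=0, fast++
slow=3 fast=6: a[fast]=0, fast++
slow=3 fast=7: a[fast]=6≠0 swap→a[3]=6, slow++,fast++
slow=4 fast=8: a[fast]=1≠0 swap→a[4]=1, slow++,fast++
slow=5 fast=9: a[fast]=6≠0 swap→a[5]=6, slow++,fast++

slow=6, fast=10, a=[7, 6, 6, 6, 1, 6, 0, 0, 0, 0, 0]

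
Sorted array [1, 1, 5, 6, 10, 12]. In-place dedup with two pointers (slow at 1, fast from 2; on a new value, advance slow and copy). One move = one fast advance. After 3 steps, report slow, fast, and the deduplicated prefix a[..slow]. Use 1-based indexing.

(s=1,f=2) a[fast]=1=a[slow] dup → fast++
(s=1,f=3) a[fast]=5≠a[slow]=1 write a[2]=5 → slow++,fast++
(s=2,f=4) a[fast]=6≠a[slow]=5 write a[3]=6 → slow++,fast++

slow=3, fast=5, prefix=[1, 5, 6]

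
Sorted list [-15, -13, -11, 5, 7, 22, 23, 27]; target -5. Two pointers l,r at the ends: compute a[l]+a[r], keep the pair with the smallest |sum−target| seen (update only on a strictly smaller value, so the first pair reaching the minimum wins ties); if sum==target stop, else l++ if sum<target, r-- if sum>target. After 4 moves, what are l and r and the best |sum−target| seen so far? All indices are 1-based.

l=2, r=5, best |Δ|=3

[1,8] -15+27=12 d=17 * → r--
[1,7] -15+23=8 d=13 * → r--
[1,6] -15+22=7 d=12 * → r--
[1,5] -15+7=-8 d=3 * → l++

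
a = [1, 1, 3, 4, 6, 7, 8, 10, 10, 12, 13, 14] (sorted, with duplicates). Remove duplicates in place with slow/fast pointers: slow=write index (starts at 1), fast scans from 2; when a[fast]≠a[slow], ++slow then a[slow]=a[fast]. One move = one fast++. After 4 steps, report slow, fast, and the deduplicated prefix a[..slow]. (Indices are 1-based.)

(s=1,f=2) a[fast]=1=a[slow] dup → fast++
(s=1,f=3) a[fast]=3≠a[slow]=1 write a[2]=3 → slow++,fast++
(s=2,f=4) a[fast]=4≠a[slow]=3 write a[3]=4 → slow++,fast++
(s=3,f=5) a[fast]=6≠a[slow]=4 write a[4]=6 → slow++,fast++

slow=4, fast=6, prefix=[1, 3, 4, 6]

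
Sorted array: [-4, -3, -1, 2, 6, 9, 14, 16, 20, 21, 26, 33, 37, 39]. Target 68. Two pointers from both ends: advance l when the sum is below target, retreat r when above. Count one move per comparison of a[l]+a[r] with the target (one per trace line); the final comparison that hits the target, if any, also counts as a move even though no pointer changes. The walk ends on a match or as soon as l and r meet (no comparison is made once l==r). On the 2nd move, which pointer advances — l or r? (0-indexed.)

[0,13] -4+39=35 <68 → l++
[1,13] -3+39=36 <68 → l++

l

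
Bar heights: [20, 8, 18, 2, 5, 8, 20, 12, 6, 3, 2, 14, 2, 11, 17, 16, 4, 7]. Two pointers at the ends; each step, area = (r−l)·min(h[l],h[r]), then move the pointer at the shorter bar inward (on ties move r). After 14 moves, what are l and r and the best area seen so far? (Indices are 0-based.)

l=0, r=3, best area=240

l=0 r=17: min(20,7)*17=119 best=119 *, r--
l=0 r=16: min(20,4)*16=64 best=119, r--
l=0 r=15: min(20,16)*15=240 best=240 *, r--
l=0 r=14: min(20,17)*14=238 best=240, r--
l=0 r=13: min(20,11)*13=143 best=240, r--
l=0 r=12: min(20,2)*12=24 best=240, r--
l=0 r=11: min(20,14)*11=154 best=240, r--
l=0 r=10: min(20,2)*10=20 best=240, r--
l=0 r=9: min(20,3)*9=27 best=240, r--
l=0 r=8: min(20,6)*8=48 best=240, r--
l=0 r=7: min(20,12)*7=84 best=240, r--
l=0 r=6: min(20,20)*6=120 best=240, r--
l=0 r=5: min(20,8)*5=40 best=240, r--
l=0 r=4: min(20,5)*4=20 best=240, r--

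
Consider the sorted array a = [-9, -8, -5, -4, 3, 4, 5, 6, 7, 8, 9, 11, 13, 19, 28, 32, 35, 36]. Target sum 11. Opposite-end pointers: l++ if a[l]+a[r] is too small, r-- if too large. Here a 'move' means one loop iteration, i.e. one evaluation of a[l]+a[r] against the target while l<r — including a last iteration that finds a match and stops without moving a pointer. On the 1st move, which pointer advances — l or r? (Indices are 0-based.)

[0,17] -9+36=27 >11 → r--

r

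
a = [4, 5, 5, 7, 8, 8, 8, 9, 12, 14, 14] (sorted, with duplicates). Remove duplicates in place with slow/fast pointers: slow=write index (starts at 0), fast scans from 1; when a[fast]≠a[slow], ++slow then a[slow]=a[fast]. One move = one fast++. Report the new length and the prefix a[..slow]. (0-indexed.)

slow=0 fast=1: a[fast]=5≠a[slow]=4 write a[1]=5, slow++,fast++
slow=1 fast=2: a[fast]=5=a[slow] dup, fast++
slow=1 fast=3: a[fast]=7≠a[slow]=5 write a[2]=7, slow++,fast++
slow=2 fast=4: a[fast]=8≠a[slow]=7 write a[3]=8, slow++,fast++
slow=3 fast=5: a[fast]=8=a[slow] dup, fast++
slow=3 fast=6: a[fast]=8=a[slow] dup, fast++
slow=3 fast=7: a[fast]=9≠a[slow]=8 write a[4]=9, slow++,fast++
slow=4 fast=8: a[fast]=12≠a[slow]=9 write a[5]=12, slow++,fast++
slow=5 fast=9: a[fast]=14≠a[slow]=12 write a[6]=14, slow++,fast++
slow=6 fast=10: a[fast]=14=a[slow] dup, fast++

length 7; prefix = [4, 5, 7, 8, 9, 12, 14]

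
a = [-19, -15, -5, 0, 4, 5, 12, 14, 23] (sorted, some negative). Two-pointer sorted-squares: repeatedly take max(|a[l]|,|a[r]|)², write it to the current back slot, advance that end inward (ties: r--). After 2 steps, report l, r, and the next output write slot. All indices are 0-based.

l=1, r=7, next write slot=6

l=0 r=8: |-19|<=|23| out[8]=529, r--
l=0 r=7: |-19|>|14| out[7]=361, l++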